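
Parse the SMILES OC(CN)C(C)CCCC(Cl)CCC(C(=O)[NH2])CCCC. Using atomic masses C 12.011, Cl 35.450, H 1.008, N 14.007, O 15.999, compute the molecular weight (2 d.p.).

First, the molecular formula is C16H33ClN2O2 (counting implicit H from valence).
  C: 16 × 12.011 = 192.176
  Cl: 1 × 35.450 = 35.450
  H: 33 × 1.008 = 33.264
  N: 2 × 14.007 = 28.014
  O: 2 × 15.999 = 31.998
Sum: 16×12.011 + 1×35.450 + 33×1.008 + 2×14.007 + 2×15.999 = 320.902 → 320.90 g/mol.

320.90 g/mol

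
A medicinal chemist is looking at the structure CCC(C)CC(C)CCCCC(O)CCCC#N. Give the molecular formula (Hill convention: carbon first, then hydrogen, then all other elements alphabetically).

C16H31NO

Walk through each heavy atom and fill implicit hydrogens from standard valence (C 4, N 3, O 2, S 2, halogen 1):
  atom 1: C, bond orders sum to 1 (valence 4) → 3 H
  atom 2: C, bond orders sum to 2 (valence 4) → 2 H
  atom 3: C, bond orders sum to 3 (valence 4) → 1 H
  atom 4: C, bond orders sum to 1 (valence 4) → 3 H
  atom 5: C, bond orders sum to 2 (valence 4) → 2 H
  atom 6: C, bond orders sum to 3 (valence 4) → 1 H
  atom 7: C, bond orders sum to 1 (valence 4) → 3 H
  atom 8: C, bond orders sum to 2 (valence 4) → 2 H
  atom 9: C, bond orders sum to 2 (valence 4) → 2 H
  atom 10: C, bond orders sum to 2 (valence 4) → 2 H
  atom 11: C, bond orders sum to 2 (valence 4) → 2 H
  atom 12: C, bond orders sum to 3 (valence 4) → 1 H
  atom 13: O, bond orders sum to 1 (valence 2) → 1 H
  atom 14: C, bond orders sum to 2 (valence 4) → 2 H
  atom 15: C, bond orders sum to 2 (valence 4) → 2 H
  atom 16: C, bond orders sum to 2 (valence 4) → 2 H
  atom 17: C, bond orders sum to 4 (valence 4) → 0 H
  atom 18: N, bond orders sum to 3 (valence 3) → 0 H
Totals → C:16, H:31, N:1, O:1.
In Hill order: C16H31NO.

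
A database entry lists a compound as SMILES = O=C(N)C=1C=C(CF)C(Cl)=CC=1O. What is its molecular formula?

C8H7ClFNO2

Walk through each heavy atom and fill implicit hydrogens from standard valence (C 4, N 3, O 2, S 2, halogen 1):
  atom 1: O, bond orders sum to 2 (valence 2) → 0 H
  atom 2: C, bond orders sum to 4 (valence 4) → 0 H
  atom 3: N, bond orders sum to 1 (valence 3) → 2 H
  atom 4: C, bond orders sum to 4 (valence 4) → 0 H
  atom 5: C, bond orders sum to 3 (valence 4) → 1 H
  atom 6: C, bond orders sum to 4 (valence 4) → 0 H
  atom 7: C, bond orders sum to 2 (valence 4) → 2 H
  atom 8: F (halogen, monovalent) → 0 H
  atom 9: C, bond orders sum to 4 (valence 4) → 0 H
  atom 10: Cl (halogen, monovalent) → 0 H
  atom 11: C, bond orders sum to 3 (valence 4) → 1 H
  atom 12: C, bond orders sum to 4 (valence 4) → 0 H
  atom 13: O, bond orders sum to 1 (valence 2) → 1 H
Totals → C:8, H:7, Cl:1, F:1, N:1, O:2.
In Hill order: C8H7ClFNO2.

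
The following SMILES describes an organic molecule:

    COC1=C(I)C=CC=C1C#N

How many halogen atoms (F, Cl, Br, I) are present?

Halogen atoms appear at heavy-atom position 5 (1×I).
Other groups present: 1 ether, 1 nitrile.
Halogen count: 1.

1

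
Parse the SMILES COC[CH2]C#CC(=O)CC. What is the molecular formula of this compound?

Walk through each heavy atom and fill implicit hydrogens from standard valence (C 4, N 3, O 2, S 2, halogen 1):
  atom 1: C, bond orders sum to 1 (valence 4) → 3 H
  atom 2: O, bond orders sum to 2 (valence 2) → 0 H
  atom 3: C, bond orders sum to 2 (valence 4) → 2 H
  atom 4: C with explicit H count 2
  atom 5: C, bond orders sum to 4 (valence 4) → 0 H
  atom 6: C, bond orders sum to 4 (valence 4) → 0 H
  atom 7: C, bond orders sum to 4 (valence 4) → 0 H
  atom 8: O, bond orders sum to 2 (valence 2) → 0 H
  atom 9: C, bond orders sum to 2 (valence 4) → 2 H
  atom 10: C, bond orders sum to 1 (valence 4) → 3 H
Totals → C:8, H:12, O:2.
In Hill order: C8H12O2.

C8H12O2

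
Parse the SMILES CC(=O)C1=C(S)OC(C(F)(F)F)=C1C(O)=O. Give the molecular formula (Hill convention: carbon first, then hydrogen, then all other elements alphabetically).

Walk through each heavy atom and fill implicit hydrogens from standard valence (C 4, N 3, O 2, S 2, halogen 1):
  atom 1: C, bond orders sum to 1 (valence 4) → 3 H
  atom 2: C, bond orders sum to 4 (valence 4) → 0 H
  atom 3: O, bond orders sum to 2 (valence 2) → 0 H
  atom 4: C, bond orders sum to 4 (valence 4) → 0 H
  atom 5: C, bond orders sum to 4 (valence 4) → 0 H
  atom 6: S, bond orders sum to 1 (valence 2) → 1 H
  atom 7: O, bond orders sum to 2 (valence 2) → 0 H
  atom 8: C, bond orders sum to 4 (valence 4) → 0 H
  atom 9: C, bond orders sum to 4 (valence 4) → 0 H
  atom 10: F (halogen, monovalent) → 0 H
  atom 11: F (halogen, monovalent) → 0 H
  atom 12: F (halogen, monovalent) → 0 H
  atom 13: C, bond orders sum to 4 (valence 4) → 0 H
  atom 14: C, bond orders sum to 4 (valence 4) → 0 H
  atom 15: O, bond orders sum to 1 (valence 2) → 1 H
  atom 16: O, bond orders sum to 2 (valence 2) → 0 H
Totals → C:8, H:5, F:3, O:4, S:1.
In Hill order: C8H5F3O4S.

C8H5F3O4S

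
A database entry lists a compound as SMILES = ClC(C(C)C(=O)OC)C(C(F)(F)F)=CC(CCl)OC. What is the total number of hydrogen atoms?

15

Walk through each heavy atom and fill implicit hydrogens from standard valence (C 4, N 3, O 2, S 2, halogen 1):
  atom 1: Cl (halogen, monovalent) → 0 H
  atom 2: C, bond orders sum to 3 (valence 4) → 1 H
  atom 3: C, bond orders sum to 3 (valence 4) → 1 H
  atom 4: C, bond orders sum to 1 (valence 4) → 3 H
  atom 5: C, bond orders sum to 4 (valence 4) → 0 H
  atom 6: O, bond orders sum to 2 (valence 2) → 0 H
  atom 7: O, bond orders sum to 2 (valence 2) → 0 H
  atom 8: C, bond orders sum to 1 (valence 4) → 3 H
  atom 9: C, bond orders sum to 4 (valence 4) → 0 H
  atom 10: C, bond orders sum to 4 (valence 4) → 0 H
  atom 11: F (halogen, monovalent) → 0 H
  atom 12: F (halogen, monovalent) → 0 H
  atom 13: F (halogen, monovalent) → 0 H
  atom 14: C, bond orders sum to 3 (valence 4) → 1 H
  atom 15: C, bond orders sum to 3 (valence 4) → 1 H
  atom 16: C, bond orders sum to 2 (valence 4) → 2 H
  atom 17: Cl (halogen, monovalent) → 0 H
  atom 18: O, bond orders sum to 2 (valence 2) → 0 H
  atom 19: C, bond orders sum to 1 (valence 4) → 3 H
Total hydrogens: 15.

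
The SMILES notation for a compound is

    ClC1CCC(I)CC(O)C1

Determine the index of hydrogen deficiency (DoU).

Molecular formula: C7H12ClIO.
DoU = (2C + 2 + N − H − X) / 2, where X is the halogen count and O/S are ignored.
    = (2·7 + 2 + 0 − 12 − 2) / 2 = 2 / 2 = 1.

1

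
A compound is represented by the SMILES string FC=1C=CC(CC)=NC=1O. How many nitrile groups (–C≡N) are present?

Scan the SMILES for the nitrile motif — none present.
Groups that are present: 1 hydroxyl.

0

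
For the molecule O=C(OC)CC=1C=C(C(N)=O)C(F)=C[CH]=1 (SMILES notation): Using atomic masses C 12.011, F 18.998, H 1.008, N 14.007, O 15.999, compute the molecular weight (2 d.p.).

First, the molecular formula is C10H10FNO3 (counting implicit H from valence).
  C: 10 × 12.011 = 120.110
  F: 1 × 18.998 = 18.998
  H: 10 × 1.008 = 10.080
  N: 1 × 14.007 = 14.007
  O: 3 × 15.999 = 47.997
Sum: 10×12.011 + 1×18.998 + 10×1.008 + 1×14.007 + 3×15.999 = 211.192 → 211.19 g/mol.

211.19 g/mol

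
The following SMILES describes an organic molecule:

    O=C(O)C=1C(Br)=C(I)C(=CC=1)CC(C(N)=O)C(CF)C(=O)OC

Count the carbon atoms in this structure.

14

Count every carbon token in the SMILES (each C, including those in ring-closure positions and inside branches).
Carbon count: 14.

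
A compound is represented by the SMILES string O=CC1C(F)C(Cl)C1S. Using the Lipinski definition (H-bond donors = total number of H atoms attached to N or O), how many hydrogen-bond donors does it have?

0

Donors: find every N or O and count the H atoms it carries.
  atom 1 (O): bond orders sum to 2 → 0 H
Lipinski HBD = 0.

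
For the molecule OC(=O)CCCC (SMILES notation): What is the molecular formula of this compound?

Walk through each heavy atom and fill implicit hydrogens from standard valence (C 4, N 3, O 2, S 2, halogen 1):
  atom 1: O, bond orders sum to 1 (valence 2) → 1 H
  atom 2: C, bond orders sum to 4 (valence 4) → 0 H
  atom 3: O, bond orders sum to 2 (valence 2) → 0 H
  atom 4: C, bond orders sum to 2 (valence 4) → 2 H
  atom 5: C, bond orders sum to 2 (valence 4) → 2 H
  atom 6: C, bond orders sum to 2 (valence 4) → 2 H
  atom 7: C, bond orders sum to 1 (valence 4) → 3 H
Totals → C:5, H:10, O:2.
In Hill order: C5H10O2.

C5H10O2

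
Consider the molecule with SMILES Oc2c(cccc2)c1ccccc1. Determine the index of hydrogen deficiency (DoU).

Molecular formula: C12H10O.
DoU = (2C + 2 + N − H − X) / 2, where X is the halogen count and O/S are ignored.
    = (2·12 + 2 + 0 − 10 − 0) / 2 = 16 / 2 = 8.

8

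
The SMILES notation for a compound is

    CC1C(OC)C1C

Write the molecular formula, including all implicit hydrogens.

C6H12O

Walk through each heavy atom and fill implicit hydrogens from standard valence (C 4, N 3, O 2, S 2, halogen 1):
  atom 1: C, bond orders sum to 1 (valence 4) → 3 H
  atom 2: C, bond orders sum to 3 (valence 4) → 1 H
  atom 3: C, bond orders sum to 3 (valence 4) → 1 H
  atom 4: O, bond orders sum to 2 (valence 2) → 0 H
  atom 5: C, bond orders sum to 1 (valence 4) → 3 H
  atom 6: C, bond orders sum to 3 (valence 4) → 1 H
  atom 7: C, bond orders sum to 1 (valence 4) → 3 H
Totals → C:6, H:12, O:1.
In Hill order: C6H12O.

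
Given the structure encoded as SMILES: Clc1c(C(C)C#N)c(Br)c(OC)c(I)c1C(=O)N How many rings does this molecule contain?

1

In SMILES, each pair of matching ring-closure digits denotes one ring-closing bond; the number of such bonds equals the number of independent rings.
Ring-closure bonds here: 1.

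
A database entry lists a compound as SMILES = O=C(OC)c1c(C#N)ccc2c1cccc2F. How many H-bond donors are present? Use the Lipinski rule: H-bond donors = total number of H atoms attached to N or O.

0

Donors: find every N or O and count the H atoms it carries.
  atom 1 (O): bond orders sum to 2 → 0 H
  atom 3 (O): bond orders sum to 2 → 0 H
  atom 8 (N): bond orders sum to 3 → 0 H
Lipinski HBD = 0.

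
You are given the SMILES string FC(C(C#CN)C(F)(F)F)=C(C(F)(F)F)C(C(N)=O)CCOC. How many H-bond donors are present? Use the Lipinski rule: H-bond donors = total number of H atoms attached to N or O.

4

Donors: find every N or O and count the H atoms it carries.
  atom 6 (N): bond orders sum to 1 → 2 H
  atom 18 (N): bond orders sum to 1 → 2 H
  atom 19 (O): bond orders sum to 2 → 0 H
  atom 22 (O): bond orders sum to 2 → 0 H
Lipinski HBD = 4.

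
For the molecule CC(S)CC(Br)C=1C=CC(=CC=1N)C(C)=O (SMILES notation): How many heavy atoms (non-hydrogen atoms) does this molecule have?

16

Every atom symbol written in the SMILES (organic subset) is one heavy atom; implicit H are not written.
Heavy atoms by element → Br:1, C:12, N:1, O:1, S:1.
Total: 16.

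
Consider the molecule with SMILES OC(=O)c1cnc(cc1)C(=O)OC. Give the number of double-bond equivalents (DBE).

6

Molecular formula: C8H7NO4.
DoU = (2C + 2 + N − H − X) / 2, where X is the halogen count and O/S are ignored.
    = (2·8 + 2 + 1 − 7 − 0) / 2 = 12 / 2 = 6.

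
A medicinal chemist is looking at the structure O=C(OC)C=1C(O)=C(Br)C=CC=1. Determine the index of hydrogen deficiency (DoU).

5

Degree of unsaturation = (number of rings) + (number of π bonds).
Ring closures in the SMILES: 1.
π bonds: 4 double bonds (each 1 DoU) → 4 DoU from unsaturation.
Total DoU = 1 + 4 = 5.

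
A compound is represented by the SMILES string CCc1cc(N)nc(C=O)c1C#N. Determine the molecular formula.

C9H9N3O

Walk through each heavy atom and fill implicit hydrogens from standard valence (C 4, N 3, O 2, S 2, halogen 1); for lowercase aromatic atoms, an aromatic c carries 1 H when it has two neighbours and 0 H with three, and aromatic n carries 0 H:
  atom 1: C, bond orders sum to 1 (valence 4) → 3 H
  atom 2: C, bond orders sum to 2 (valence 4) → 2 H
  atom 3: aromatic c, 3 neighbours → 0 H
  atom 4: aromatic c, 2 neighbours → 1 H
  atom 5: aromatic c, 3 neighbours → 0 H
  atom 6: N, bond orders sum to 1 (valence 3) → 2 H
  atom 7: aromatic n, 2 neighbours → 0 H
  atom 8: aromatic c, 3 neighbours → 0 H
  atom 9: C, bond orders sum to 3 (valence 4) → 1 H
  atom 10: O, bond orders sum to 2 (valence 2) → 0 H
  atom 11: aromatic c, 3 neighbours → 0 H
  atom 12: C, bond orders sum to 4 (valence 4) → 0 H
  atom 13: N, bond orders sum to 3 (valence 3) → 0 H
Totals → C:9, H:9, N:3, O:1.
In Hill order: C9H9N3O.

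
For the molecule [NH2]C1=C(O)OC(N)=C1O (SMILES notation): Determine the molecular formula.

Walk through each heavy atom and fill implicit hydrogens from standard valence (C 4, N 3, O 2, S 2, halogen 1):
  atom 1: N with explicit H count 2
  atom 2: C, bond orders sum to 4 (valence 4) → 0 H
  atom 3: C, bond orders sum to 4 (valence 4) → 0 H
  atom 4: O, bond orders sum to 1 (valence 2) → 1 H
  atom 5: O, bond orders sum to 2 (valence 2) → 0 H
  atom 6: C, bond orders sum to 4 (valence 4) → 0 H
  atom 7: N, bond orders sum to 1 (valence 3) → 2 H
  atom 8: C, bond orders sum to 4 (valence 4) → 0 H
  atom 9: O, bond orders sum to 1 (valence 2) → 1 H
Totals → C:4, H:6, N:2, O:3.
In Hill order: C4H6N2O3.

C4H6N2O3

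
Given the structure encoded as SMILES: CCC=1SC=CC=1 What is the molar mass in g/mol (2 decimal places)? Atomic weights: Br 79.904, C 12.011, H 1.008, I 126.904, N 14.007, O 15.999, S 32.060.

First, the molecular formula is C6H8S (counting implicit H from valence).
  C: 6 × 12.011 = 72.066
  H: 8 × 1.008 = 8.064
  S: 1 × 32.060 = 32.060
Sum: 6×12.011 + 8×1.008 + 1×32.060 = 112.190 → 112.19 g/mol.

112.19 g/mol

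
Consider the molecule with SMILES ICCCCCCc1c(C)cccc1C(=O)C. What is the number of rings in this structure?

1

In SMILES, each pair of matching ring-closure digits denotes one ring-closing bond; the number of such bonds equals the number of independent rings.
Ring-closure bonds here: 1.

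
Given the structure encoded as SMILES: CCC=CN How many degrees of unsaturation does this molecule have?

1

Molecular formula: C4H9N.
DoU = (2C + 2 + N − H − X) / 2, where X is the halogen count and O/S are ignored.
    = (2·4 + 2 + 1 − 9 − 0) / 2 = 2 / 2 = 1.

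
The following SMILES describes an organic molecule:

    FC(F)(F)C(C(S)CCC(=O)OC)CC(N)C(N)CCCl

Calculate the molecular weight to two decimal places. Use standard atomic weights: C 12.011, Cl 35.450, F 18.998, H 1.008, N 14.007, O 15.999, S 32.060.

First, the molecular formula is C12H22ClF3N2O2S (counting implicit H from valence).
  C: 12 × 12.011 = 144.132
  Cl: 1 × 35.450 = 35.450
  F: 3 × 18.998 = 56.994
  H: 22 × 1.008 = 22.176
  N: 2 × 14.007 = 28.014
  O: 2 × 15.999 = 31.998
  S: 1 × 32.060 = 32.060
Sum: 12×12.011 + 1×35.450 + 3×18.998 + 22×1.008 + 2×14.007 + 2×15.999 + 1×32.060 = 350.824 → 350.82 g/mol.

350.82 g/mol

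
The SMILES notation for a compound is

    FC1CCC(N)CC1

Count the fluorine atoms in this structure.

1

Scan the SMILES for F atoms (remember two-letter symbols like Cl and Br are single atoms).
Fluorine count: 1.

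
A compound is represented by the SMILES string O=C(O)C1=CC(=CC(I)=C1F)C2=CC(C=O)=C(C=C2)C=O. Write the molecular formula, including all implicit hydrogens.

Walk through each heavy atom and fill implicit hydrogens from standard valence (C 4, N 3, O 2, S 2, halogen 1):
  atom 1: O, bond orders sum to 2 (valence 2) → 0 H
  atom 2: C, bond orders sum to 4 (valence 4) → 0 H
  atom 3: O, bond orders sum to 1 (valence 2) → 1 H
  atom 4: C, bond orders sum to 4 (valence 4) → 0 H
  atom 5: C, bond orders sum to 3 (valence 4) → 1 H
  atom 6: C, bond orders sum to 4 (valence 4) → 0 H
  atom 7: C, bond orders sum to 3 (valence 4) → 1 H
  atom 8: C, bond orders sum to 4 (valence 4) → 0 H
  atom 9: I (halogen, monovalent) → 0 H
  atom 10: C, bond orders sum to 4 (valence 4) → 0 H
  atom 11: F (halogen, monovalent) → 0 H
  atom 12: C, bond orders sum to 4 (valence 4) → 0 H
  atom 13: C, bond orders sum to 3 (valence 4) → 1 H
  atom 14: C, bond orders sum to 4 (valence 4) → 0 H
  atom 15: C, bond orders sum to 3 (valence 4) → 1 H
  atom 16: O, bond orders sum to 2 (valence 2) → 0 H
  atom 17: C, bond orders sum to 4 (valence 4) → 0 H
  atom 18: C, bond orders sum to 3 (valence 4) → 1 H
  atom 19: C, bond orders sum to 3 (valence 4) → 1 H
  atom 20: C, bond orders sum to 3 (valence 4) → 1 H
  atom 21: O, bond orders sum to 2 (valence 2) → 0 H
Totals → C:15, H:8, F:1, I:1, O:4.

C15H8FIO4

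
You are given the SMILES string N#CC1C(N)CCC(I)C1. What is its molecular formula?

C7H11IN2

Walk through each heavy atom and fill implicit hydrogens from standard valence (C 4, N 3, O 2, S 2, halogen 1):
  atom 1: N, bond orders sum to 3 (valence 3) → 0 H
  atom 2: C, bond orders sum to 4 (valence 4) → 0 H
  atom 3: C, bond orders sum to 3 (valence 4) → 1 H
  atom 4: C, bond orders sum to 3 (valence 4) → 1 H
  atom 5: N, bond orders sum to 1 (valence 3) → 2 H
  atom 6: C, bond orders sum to 2 (valence 4) → 2 H
  atom 7: C, bond orders sum to 2 (valence 4) → 2 H
  atom 8: C, bond orders sum to 3 (valence 4) → 1 H
  atom 9: I (halogen, monovalent) → 0 H
  atom 10: C, bond orders sum to 2 (valence 4) → 2 H
Totals → C:7, H:11, I:1, N:2.
In Hill order: C7H11IN2.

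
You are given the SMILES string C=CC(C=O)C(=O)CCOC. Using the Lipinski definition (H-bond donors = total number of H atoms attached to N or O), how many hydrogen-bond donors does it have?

Donors: find every N or O and count the H atoms it carries.
  atom 5 (O): bond orders sum to 2 → 0 H
  atom 7 (O): bond orders sum to 2 → 0 H
  atom 10 (O): bond orders sum to 2 → 0 H
Lipinski HBD = 0.

0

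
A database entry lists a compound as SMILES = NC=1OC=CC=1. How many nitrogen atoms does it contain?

Scan the SMILES for N atoms (remember two-letter symbols like Cl and Br are single atoms).
Nitrogen count: 1.

1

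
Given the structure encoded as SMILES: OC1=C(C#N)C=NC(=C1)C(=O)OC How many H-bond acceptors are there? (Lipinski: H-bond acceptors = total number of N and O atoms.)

5

N atoms: 2; O atoms: 3.
Lipinski HBA = 2 + 3 = 5.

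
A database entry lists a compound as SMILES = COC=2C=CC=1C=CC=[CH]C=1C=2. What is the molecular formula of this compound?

Walk through each heavy atom and fill implicit hydrogens from standard valence (C 4, N 3, O 2, S 2, halogen 1):
  atom 1: C, bond orders sum to 1 (valence 4) → 3 H
  atom 2: O, bond orders sum to 2 (valence 2) → 0 H
  atom 3: C, bond orders sum to 4 (valence 4) → 0 H
  atom 4: C, bond orders sum to 3 (valence 4) → 1 H
  atom 5: C, bond orders sum to 3 (valence 4) → 1 H
  atom 6: C, bond orders sum to 4 (valence 4) → 0 H
  atom 7: C, bond orders sum to 3 (valence 4) → 1 H
  atom 8: C, bond orders sum to 3 (valence 4) → 1 H
  atom 9: C, bond orders sum to 3 (valence 4) → 1 H
  atom 10: C with explicit H count 1
  atom 11: C, bond orders sum to 4 (valence 4) → 0 H
  atom 12: C, bond orders sum to 3 (valence 4) → 1 H
Totals → C:11, H:10, O:1.

C11H10O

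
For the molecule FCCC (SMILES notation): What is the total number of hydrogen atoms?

7

Walk through each heavy atom and fill implicit hydrogens from standard valence (C 4, N 3, O 2, S 2, halogen 1):
  atom 1: F (halogen, monovalent) → 0 H
  atom 2: C, bond orders sum to 2 (valence 4) → 2 H
  atom 3: C, bond orders sum to 2 (valence 4) → 2 H
  atom 4: C, bond orders sum to 1 (valence 4) → 3 H
Total hydrogens: 7.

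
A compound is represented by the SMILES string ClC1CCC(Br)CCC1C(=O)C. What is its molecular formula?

C9H14BrClO

Walk through each heavy atom and fill implicit hydrogens from standard valence (C 4, N 3, O 2, S 2, halogen 1):
  atom 1: Cl (halogen, monovalent) → 0 H
  atom 2: C, bond orders sum to 3 (valence 4) → 1 H
  atom 3: C, bond orders sum to 2 (valence 4) → 2 H
  atom 4: C, bond orders sum to 2 (valence 4) → 2 H
  atom 5: C, bond orders sum to 3 (valence 4) → 1 H
  atom 6: Br (halogen, monovalent) → 0 H
  atom 7: C, bond orders sum to 2 (valence 4) → 2 H
  atom 8: C, bond orders sum to 2 (valence 4) → 2 H
  atom 9: C, bond orders sum to 3 (valence 4) → 1 H
  atom 10: C, bond orders sum to 4 (valence 4) → 0 H
  atom 11: O, bond orders sum to 2 (valence 2) → 0 H
  atom 12: C, bond orders sum to 1 (valence 4) → 3 H
Totals → C:9, H:14, Br:1, Cl:1, O:1.
In Hill order: C9H14BrClO.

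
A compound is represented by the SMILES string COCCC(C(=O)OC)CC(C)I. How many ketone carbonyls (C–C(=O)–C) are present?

Scan the SMILES for the ketone motif — none present.
Groups that are present: 1 ester, 1 ether.

0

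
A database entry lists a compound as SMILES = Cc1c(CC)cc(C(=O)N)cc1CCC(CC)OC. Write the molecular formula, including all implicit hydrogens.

C16H25NO2

Walk through each heavy atom and fill implicit hydrogens from standard valence (C 4, N 3, O 2, S 2, halogen 1); for lowercase aromatic atoms, an aromatic c carries 1 H when it has two neighbours and 0 H with three, and aromatic n carries 0 H:
  atom 1: C, bond orders sum to 1 (valence 4) → 3 H
  atom 2: aromatic c, 3 neighbours → 0 H
  atom 3: aromatic c, 3 neighbours → 0 H
  atom 4: C, bond orders sum to 2 (valence 4) → 2 H
  atom 5: C, bond orders sum to 1 (valence 4) → 3 H
  atom 6: aromatic c, 2 neighbours → 1 H
  atom 7: aromatic c, 3 neighbours → 0 H
  atom 8: C, bond orders sum to 4 (valence 4) → 0 H
  atom 9: O, bond orders sum to 2 (valence 2) → 0 H
  atom 10: N, bond orders sum to 1 (valence 3) → 2 H
  atom 11: aromatic c, 2 neighbours → 1 H
  atom 12: aromatic c, 3 neighbours → 0 H
  atom 13: C, bond orders sum to 2 (valence 4) → 2 H
  atom 14: C, bond orders sum to 2 (valence 4) → 2 H
  atom 15: C, bond orders sum to 3 (valence 4) → 1 H
  atom 16: C, bond orders sum to 2 (valence 4) → 2 H
  atom 17: C, bond orders sum to 1 (valence 4) → 3 H
  atom 18: O, bond orders sum to 2 (valence 2) → 0 H
  atom 19: C, bond orders sum to 1 (valence 4) → 3 H
Totals → C:16, H:25, N:1, O:2.
In Hill order: C16H25NO2.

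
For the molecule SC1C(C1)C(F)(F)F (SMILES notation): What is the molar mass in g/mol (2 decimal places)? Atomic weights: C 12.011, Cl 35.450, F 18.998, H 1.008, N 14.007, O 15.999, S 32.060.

First, the molecular formula is C4H5F3S (counting implicit H from valence).
  C: 4 × 12.011 = 48.044
  F: 3 × 18.998 = 56.994
  H: 5 × 1.008 = 5.040
  S: 1 × 32.060 = 32.060
Sum: 4×12.011 + 3×18.998 + 5×1.008 + 1×32.060 = 142.138 → 142.14 g/mol.

142.14 g/mol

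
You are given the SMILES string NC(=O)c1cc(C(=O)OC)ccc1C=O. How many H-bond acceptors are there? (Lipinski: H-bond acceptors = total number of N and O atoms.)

5

N atoms: 1; O atoms: 4.
Lipinski HBA = 1 + 4 = 5.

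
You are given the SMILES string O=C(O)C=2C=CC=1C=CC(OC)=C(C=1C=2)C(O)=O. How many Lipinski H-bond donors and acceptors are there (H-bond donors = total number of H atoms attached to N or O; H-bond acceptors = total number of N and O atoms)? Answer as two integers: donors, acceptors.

2, 5

Donors: find every N or O and count the H atoms it carries.
  atom 1 (O): bond orders sum to 2 → 0 H
  atom 3 (O): bond orders sum to 1 → 1 H
  atom 11 (O): bond orders sum to 2 → 0 H
  atom 17 (O): bond orders sum to 1 → 1 H
  atom 18 (O): bond orders sum to 2 → 0 H
Lipinski HBD = 2.
Acceptors: N atoms = 0, O atoms = 5 → HBA = 5.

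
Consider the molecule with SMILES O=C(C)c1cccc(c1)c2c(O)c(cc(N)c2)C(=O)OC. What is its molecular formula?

Walk through each heavy atom and fill implicit hydrogens from standard valence (C 4, N 3, O 2, S 2, halogen 1); for lowercase aromatic atoms, an aromatic c carries 1 H when it has two neighbours and 0 H with three, and aromatic n carries 0 H:
  atom 1: O, bond orders sum to 2 (valence 2) → 0 H
  atom 2: C, bond orders sum to 4 (valence 4) → 0 H
  atom 3: C, bond orders sum to 1 (valence 4) → 3 H
  atom 4: aromatic c, 3 neighbours → 0 H
  atom 5: aromatic c, 2 neighbours → 1 H
  atom 6: aromatic c, 2 neighbours → 1 H
  atom 7: aromatic c, 2 neighbours → 1 H
  atom 8: aromatic c, 3 neighbours → 0 H
  atom 9: aromatic c, 2 neighbours → 1 H
  atom 10: aromatic c, 3 neighbours → 0 H
  atom 11: aromatic c, 3 neighbours → 0 H
  atom 12: O, bond orders sum to 1 (valence 2) → 1 H
  atom 13: aromatic c, 3 neighbours → 0 H
  atom 14: aromatic c, 2 neighbours → 1 H
  atom 15: aromatic c, 3 neighbours → 0 H
  atom 16: N, bond orders sum to 1 (valence 3) → 2 H
  atom 17: aromatic c, 2 neighbours → 1 H
  atom 18: C, bond orders sum to 4 (valence 4) → 0 H
  atom 19: O, bond orders sum to 2 (valence 2) → 0 H
  atom 20: O, bond orders sum to 2 (valence 2) → 0 H
  atom 21: C, bond orders sum to 1 (valence 4) → 3 H
Totals → C:16, H:15, N:1, O:4.

C16H15NO4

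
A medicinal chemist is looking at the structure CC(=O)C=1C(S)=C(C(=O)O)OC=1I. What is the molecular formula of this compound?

Walk through each heavy atom and fill implicit hydrogens from standard valence (C 4, N 3, O 2, S 2, halogen 1):
  atom 1: C, bond orders sum to 1 (valence 4) → 3 H
  atom 2: C, bond orders sum to 4 (valence 4) → 0 H
  atom 3: O, bond orders sum to 2 (valence 2) → 0 H
  atom 4: C, bond orders sum to 4 (valence 4) → 0 H
  atom 5: C, bond orders sum to 4 (valence 4) → 0 H
  atom 6: S, bond orders sum to 1 (valence 2) → 1 H
  atom 7: C, bond orders sum to 4 (valence 4) → 0 H
  atom 8: C, bond orders sum to 4 (valence 4) → 0 H
  atom 9: O, bond orders sum to 2 (valence 2) → 0 H
  atom 10: O, bond orders sum to 1 (valence 2) → 1 H
  atom 11: O, bond orders sum to 2 (valence 2) → 0 H
  atom 12: C, bond orders sum to 4 (valence 4) → 0 H
  atom 13: I (halogen, monovalent) → 0 H
Totals → C:7, H:5, I:1, O:4, S:1.

C7H5IO4S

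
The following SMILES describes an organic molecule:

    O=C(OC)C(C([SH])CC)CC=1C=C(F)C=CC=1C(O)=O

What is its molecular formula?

Walk through each heavy atom and fill implicit hydrogens from standard valence (C 4, N 3, O 2, S 2, halogen 1):
  atom 1: O, bond orders sum to 2 (valence 2) → 0 H
  atom 2: C, bond orders sum to 4 (valence 4) → 0 H
  atom 3: O, bond orders sum to 2 (valence 2) → 0 H
  atom 4: C, bond orders sum to 1 (valence 4) → 3 H
  atom 5: C, bond orders sum to 3 (valence 4) → 1 H
  atom 6: C, bond orders sum to 3 (valence 4) → 1 H
  atom 7: S with explicit H count 1
  atom 8: C, bond orders sum to 2 (valence 4) → 2 H
  atom 9: C, bond orders sum to 1 (valence 4) → 3 H
  atom 10: C, bond orders sum to 2 (valence 4) → 2 H
  atom 11: C, bond orders sum to 4 (valence 4) → 0 H
  atom 12: C, bond orders sum to 3 (valence 4) → 1 H
  atom 13: C, bond orders sum to 4 (valence 4) → 0 H
  atom 14: F (halogen, monovalent) → 0 H
  atom 15: C, bond orders sum to 3 (valence 4) → 1 H
  atom 16: C, bond orders sum to 3 (valence 4) → 1 H
  atom 17: C, bond orders sum to 4 (valence 4) → 0 H
  atom 18: C, bond orders sum to 4 (valence 4) → 0 H
  atom 19: O, bond orders sum to 1 (valence 2) → 1 H
  atom 20: O, bond orders sum to 2 (valence 2) → 0 H
Totals → C:14, H:17, F:1, O:4, S:1.
In Hill order: C14H17FO4S.

C14H17FO4S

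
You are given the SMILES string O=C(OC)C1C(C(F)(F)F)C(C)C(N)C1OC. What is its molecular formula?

Walk through each heavy atom and fill implicit hydrogens from standard valence (C 4, N 3, O 2, S 2, halogen 1):
  atom 1: O, bond orders sum to 2 (valence 2) → 0 H
  atom 2: C, bond orders sum to 4 (valence 4) → 0 H
  atom 3: O, bond orders sum to 2 (valence 2) → 0 H
  atom 4: C, bond orders sum to 1 (valence 4) → 3 H
  atom 5: C, bond orders sum to 3 (valence 4) → 1 H
  atom 6: C, bond orders sum to 3 (valence 4) → 1 H
  atom 7: C, bond orders sum to 4 (valence 4) → 0 H
  atom 8: F (halogen, monovalent) → 0 H
  atom 9: F (halogen, monovalent) → 0 H
  atom 10: F (halogen, monovalent) → 0 H
  atom 11: C, bond orders sum to 3 (valence 4) → 1 H
  atom 12: C, bond orders sum to 1 (valence 4) → 3 H
  atom 13: C, bond orders sum to 3 (valence 4) → 1 H
  atom 14: N, bond orders sum to 1 (valence 3) → 2 H
  atom 15: C, bond orders sum to 3 (valence 4) → 1 H
  atom 16: O, bond orders sum to 2 (valence 2) → 0 H
  atom 17: C, bond orders sum to 1 (valence 4) → 3 H
Totals → C:10, H:16, F:3, N:1, O:3.
In Hill order: C10H16F3NO3.

C10H16F3NO3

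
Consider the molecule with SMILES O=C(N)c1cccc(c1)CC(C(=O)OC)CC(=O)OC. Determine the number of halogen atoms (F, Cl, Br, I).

Scan the SMILES for the halogen motif — none present.
Groups that are present: 1 amide, 2 ester.

0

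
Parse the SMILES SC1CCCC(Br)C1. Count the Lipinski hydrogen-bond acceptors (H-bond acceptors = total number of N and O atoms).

0

N atoms: 0; O atoms: 0.
Lipinski HBA = 0 + 0 = 0.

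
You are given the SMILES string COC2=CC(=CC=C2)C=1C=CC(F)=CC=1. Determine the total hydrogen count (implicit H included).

Walk through each heavy atom and fill implicit hydrogens from standard valence (C 4, N 3, O 2, S 2, halogen 1):
  atom 1: C, bond orders sum to 1 (valence 4) → 3 H
  atom 2: O, bond orders sum to 2 (valence 2) → 0 H
  atom 3: C, bond orders sum to 4 (valence 4) → 0 H
  atom 4: C, bond orders sum to 3 (valence 4) → 1 H
  atom 5: C, bond orders sum to 4 (valence 4) → 0 H
  atom 6: C, bond orders sum to 3 (valence 4) → 1 H
  atom 7: C, bond orders sum to 3 (valence 4) → 1 H
  atom 8: C, bond orders sum to 3 (valence 4) → 1 H
  atom 9: C, bond orders sum to 4 (valence 4) → 0 H
  atom 10: C, bond orders sum to 3 (valence 4) → 1 H
  atom 11: C, bond orders sum to 3 (valence 4) → 1 H
  atom 12: C, bond orders sum to 4 (valence 4) → 0 H
  atom 13: F (halogen, monovalent) → 0 H
  atom 14: C, bond orders sum to 3 (valence 4) → 1 H
  atom 15: C, bond orders sum to 3 (valence 4) → 1 H
Total hydrogens: 11.

11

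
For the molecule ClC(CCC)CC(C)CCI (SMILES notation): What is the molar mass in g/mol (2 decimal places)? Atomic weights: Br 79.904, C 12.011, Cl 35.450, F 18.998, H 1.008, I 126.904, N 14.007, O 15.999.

First, the molecular formula is C9H18ClI (counting implicit H from valence).
  C: 9 × 12.011 = 108.099
  Cl: 1 × 35.450 = 35.450
  H: 18 × 1.008 = 18.144
  I: 1 × 126.904 = 126.904
Sum: 9×12.011 + 1×35.450 + 18×1.008 + 1×126.904 = 288.597 → 288.60 g/mol.

288.60 g/mol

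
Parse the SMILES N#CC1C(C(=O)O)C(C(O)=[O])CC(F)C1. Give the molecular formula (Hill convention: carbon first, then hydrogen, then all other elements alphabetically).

Walk through each heavy atom and fill implicit hydrogens from standard valence (C 4, N 3, O 2, S 2, halogen 1):
  atom 1: N, bond orders sum to 3 (valence 3) → 0 H
  atom 2: C, bond orders sum to 4 (valence 4) → 0 H
  atom 3: C, bond orders sum to 3 (valence 4) → 1 H
  atom 4: C, bond orders sum to 3 (valence 4) → 1 H
  atom 5: C, bond orders sum to 4 (valence 4) → 0 H
  atom 6: O, bond orders sum to 2 (valence 2) → 0 H
  atom 7: O, bond orders sum to 1 (valence 2) → 1 H
  atom 8: C, bond orders sum to 3 (valence 4) → 1 H
  atom 9: C, bond orders sum to 4 (valence 4) → 0 H
  atom 10: O, bond orders sum to 1 (valence 2) → 1 H
  atom 11: O with explicit H count 0
  atom 12: C, bond orders sum to 2 (valence 4) → 2 H
  atom 13: C, bond orders sum to 3 (valence 4) → 1 H
  atom 14: F (halogen, monovalent) → 0 H
  atom 15: C, bond orders sum to 2 (valence 4) → 2 H
Totals → C:9, H:10, F:1, N:1, O:4.
In Hill order: C9H10FNO4.

C9H10FNO4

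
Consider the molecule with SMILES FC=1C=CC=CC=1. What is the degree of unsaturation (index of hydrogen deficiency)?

4

Degree of unsaturation = (number of rings) + (number of π bonds).
Ring closures in the SMILES: 1.
π bonds: 3 double bonds (each 1 DoU) → 3 DoU from unsaturation.
Total DoU = 1 + 3 = 4.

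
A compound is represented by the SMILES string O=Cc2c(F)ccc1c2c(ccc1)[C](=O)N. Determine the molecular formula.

C12H8FNO2

Walk through each heavy atom and fill implicit hydrogens from standard valence (C 4, N 3, O 2, S 2, halogen 1); for lowercase aromatic atoms, an aromatic c carries 1 H when it has two neighbours and 0 H with three, and aromatic n carries 0 H:
  atom 1: O, bond orders sum to 2 (valence 2) → 0 H
  atom 2: C, bond orders sum to 3 (valence 4) → 1 H
  atom 3: aromatic c, 3 neighbours → 0 H
  atom 4: aromatic c, 3 neighbours → 0 H
  atom 5: F (halogen, monovalent) → 0 H
  atom 6: aromatic c, 2 neighbours → 1 H
  atom 7: aromatic c, 2 neighbours → 1 H
  atom 8: aromatic c, 3 neighbours → 0 H
  atom 9: aromatic c, 3 neighbours → 0 H
  atom 10: aromatic c, 3 neighbours → 0 H
  atom 11: aromatic c, 2 neighbours → 1 H
  atom 12: aromatic c, 2 neighbours → 1 H
  atom 13: aromatic c, 2 neighbours → 1 H
  atom 14: C with explicit H count 0
  atom 15: O, bond orders sum to 2 (valence 2) → 0 H
  atom 16: N, bond orders sum to 1 (valence 3) → 2 H
Totals → C:12, H:8, F:1, N:1, O:2.
In Hill order: C12H8FNO2.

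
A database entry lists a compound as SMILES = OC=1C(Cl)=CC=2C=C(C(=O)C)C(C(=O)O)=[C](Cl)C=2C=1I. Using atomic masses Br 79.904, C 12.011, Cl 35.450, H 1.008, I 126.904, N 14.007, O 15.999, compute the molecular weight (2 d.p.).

First, the molecular formula is C13H7Cl2IO4 (counting implicit H from valence).
  C: 13 × 12.011 = 156.143
  Cl: 2 × 35.450 = 70.900
  H: 7 × 1.008 = 7.056
  I: 1 × 126.904 = 126.904
  O: 4 × 15.999 = 63.996
Sum: 13×12.011 + 2×35.450 + 7×1.008 + 1×126.904 + 4×15.999 = 424.999 → 425.00 g/mol.

425.00 g/mol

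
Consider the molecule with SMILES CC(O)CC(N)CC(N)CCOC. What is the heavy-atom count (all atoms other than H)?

Every atom symbol written in the SMILES (organic subset) is one heavy atom; implicit H are not written.
Heavy atoms by element → C:9, N:2, O:2.
Total: 13.

13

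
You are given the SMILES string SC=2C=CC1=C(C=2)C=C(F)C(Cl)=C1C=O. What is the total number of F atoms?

Scan the SMILES for F atoms (remember two-letter symbols like Cl and Br are single atoms).
Fluorine count: 1.

1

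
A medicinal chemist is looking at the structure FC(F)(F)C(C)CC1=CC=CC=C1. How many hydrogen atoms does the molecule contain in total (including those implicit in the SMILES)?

Walk through each heavy atom and fill implicit hydrogens from standard valence (C 4, N 3, O 2, S 2, halogen 1):
  atom 1: F (halogen, monovalent) → 0 H
  atom 2: C, bond orders sum to 4 (valence 4) → 0 H
  atom 3: F (halogen, monovalent) → 0 H
  atom 4: F (halogen, monovalent) → 0 H
  atom 5: C, bond orders sum to 3 (valence 4) → 1 H
  atom 6: C, bond orders sum to 1 (valence 4) → 3 H
  atom 7: C, bond orders sum to 2 (valence 4) → 2 H
  atom 8: C, bond orders sum to 4 (valence 4) → 0 H
  atom 9: C, bond orders sum to 3 (valence 4) → 1 H
  atom 10: C, bond orders sum to 3 (valence 4) → 1 H
  atom 11: C, bond orders sum to 3 (valence 4) → 1 H
  atom 12: C, bond orders sum to 3 (valence 4) → 1 H
  atom 13: C, bond orders sum to 3 (valence 4) → 1 H
Total hydrogens: 11.

11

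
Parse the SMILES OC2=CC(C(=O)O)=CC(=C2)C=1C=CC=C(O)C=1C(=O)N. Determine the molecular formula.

C14H11NO5

Walk through each heavy atom and fill implicit hydrogens from standard valence (C 4, N 3, O 2, S 2, halogen 1):
  atom 1: O, bond orders sum to 1 (valence 2) → 1 H
  atom 2: C, bond orders sum to 4 (valence 4) → 0 H
  atom 3: C, bond orders sum to 3 (valence 4) → 1 H
  atom 4: C, bond orders sum to 4 (valence 4) → 0 H
  atom 5: C, bond orders sum to 4 (valence 4) → 0 H
  atom 6: O, bond orders sum to 2 (valence 2) → 0 H
  atom 7: O, bond orders sum to 1 (valence 2) → 1 H
  atom 8: C, bond orders sum to 3 (valence 4) → 1 H
  atom 9: C, bond orders sum to 4 (valence 4) → 0 H
  atom 10: C, bond orders sum to 3 (valence 4) → 1 H
  atom 11: C, bond orders sum to 4 (valence 4) → 0 H
  atom 12: C, bond orders sum to 3 (valence 4) → 1 H
  atom 13: C, bond orders sum to 3 (valence 4) → 1 H
  atom 14: C, bond orders sum to 3 (valence 4) → 1 H
  atom 15: C, bond orders sum to 4 (valence 4) → 0 H
  atom 16: O, bond orders sum to 1 (valence 2) → 1 H
  atom 17: C, bond orders sum to 4 (valence 4) → 0 H
  atom 18: C, bond orders sum to 4 (valence 4) → 0 H
  atom 19: O, bond orders sum to 2 (valence 2) → 0 H
  atom 20: N, bond orders sum to 1 (valence 3) → 2 H
Totals → C:14, H:11, N:1, O:5.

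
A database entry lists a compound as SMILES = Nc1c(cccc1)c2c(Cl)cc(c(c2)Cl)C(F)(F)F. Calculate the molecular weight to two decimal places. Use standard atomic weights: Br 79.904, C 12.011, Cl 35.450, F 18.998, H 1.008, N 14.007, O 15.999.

First, the molecular formula is C13H8Cl2F3N (counting implicit H from valence).
  C: 13 × 12.011 = 156.143
  Cl: 2 × 35.450 = 70.900
  F: 3 × 18.998 = 56.994
  H: 8 × 1.008 = 8.064
  N: 1 × 14.007 = 14.007
Sum: 13×12.011 + 2×35.450 + 3×18.998 + 8×1.008 + 1×14.007 = 306.108 → 306.11 g/mol.

306.11 g/mol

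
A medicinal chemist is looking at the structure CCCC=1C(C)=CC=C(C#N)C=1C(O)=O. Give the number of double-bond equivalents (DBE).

Degree of unsaturation = (number of rings) + (number of π bonds).
Ring closures in the SMILES: 1.
π bonds: 4 double bonds (each 1 DoU), 1 triple bond (each 2 DoU) → 6 DoU from unsaturation.
Total DoU = 1 + 6 = 7.

7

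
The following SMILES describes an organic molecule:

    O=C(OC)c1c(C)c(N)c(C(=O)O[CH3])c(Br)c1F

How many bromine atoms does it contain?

Scan the SMILES for Br atoms (remember two-letter symbols like Cl and Br are single atoms).
Bromine count: 1.

1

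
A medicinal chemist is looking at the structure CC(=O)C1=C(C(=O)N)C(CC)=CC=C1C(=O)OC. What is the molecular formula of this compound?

C13H15NO4

Walk through each heavy atom and fill implicit hydrogens from standard valence (C 4, N 3, O 2, S 2, halogen 1):
  atom 1: C, bond orders sum to 1 (valence 4) → 3 H
  atom 2: C, bond orders sum to 4 (valence 4) → 0 H
  atom 3: O, bond orders sum to 2 (valence 2) → 0 H
  atom 4: C, bond orders sum to 4 (valence 4) → 0 H
  atom 5: C, bond orders sum to 4 (valence 4) → 0 H
  atom 6: C, bond orders sum to 4 (valence 4) → 0 H
  atom 7: O, bond orders sum to 2 (valence 2) → 0 H
  atom 8: N, bond orders sum to 1 (valence 3) → 2 H
  atom 9: C, bond orders sum to 4 (valence 4) → 0 H
  atom 10: C, bond orders sum to 2 (valence 4) → 2 H
  atom 11: C, bond orders sum to 1 (valence 4) → 3 H
  atom 12: C, bond orders sum to 3 (valence 4) → 1 H
  atom 13: C, bond orders sum to 3 (valence 4) → 1 H
  atom 14: C, bond orders sum to 4 (valence 4) → 0 H
  atom 15: C, bond orders sum to 4 (valence 4) → 0 H
  atom 16: O, bond orders sum to 2 (valence 2) → 0 H
  atom 17: O, bond orders sum to 2 (valence 2) → 0 H
  atom 18: C, bond orders sum to 1 (valence 4) → 3 H
Totals → C:13, H:15, N:1, O:4.
In Hill order: C13H15NO4.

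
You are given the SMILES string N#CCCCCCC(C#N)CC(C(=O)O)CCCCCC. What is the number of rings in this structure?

0

In SMILES, each pair of matching ring-closure digits denotes one ring-closing bond; the number of such bonds equals the number of independent rings.
Ring-closure bonds here: 0.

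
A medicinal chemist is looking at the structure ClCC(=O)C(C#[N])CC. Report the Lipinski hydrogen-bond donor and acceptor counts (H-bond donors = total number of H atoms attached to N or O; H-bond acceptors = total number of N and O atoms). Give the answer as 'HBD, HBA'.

Donors: find every N or O and count the H atoms it carries.
  atom 4 (O): bond orders sum to 2 → 0 H
  atom 7 (N): bond orders sum to 3 → 0 H
Lipinski HBD = 0.
Acceptors: N atoms = 1, O atoms = 1 → HBA = 2.

0, 2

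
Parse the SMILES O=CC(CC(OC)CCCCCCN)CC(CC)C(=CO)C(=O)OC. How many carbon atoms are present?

19

Count every carbon token in the SMILES (each C, including those in ring-closure positions and inside branches).
Carbon count: 19.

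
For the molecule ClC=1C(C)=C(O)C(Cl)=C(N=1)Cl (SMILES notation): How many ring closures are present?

In SMILES, each pair of matching ring-closure digits denotes one ring-closing bond; the number of such bonds equals the number of independent rings.
Ring-closure bonds here: 1.

1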